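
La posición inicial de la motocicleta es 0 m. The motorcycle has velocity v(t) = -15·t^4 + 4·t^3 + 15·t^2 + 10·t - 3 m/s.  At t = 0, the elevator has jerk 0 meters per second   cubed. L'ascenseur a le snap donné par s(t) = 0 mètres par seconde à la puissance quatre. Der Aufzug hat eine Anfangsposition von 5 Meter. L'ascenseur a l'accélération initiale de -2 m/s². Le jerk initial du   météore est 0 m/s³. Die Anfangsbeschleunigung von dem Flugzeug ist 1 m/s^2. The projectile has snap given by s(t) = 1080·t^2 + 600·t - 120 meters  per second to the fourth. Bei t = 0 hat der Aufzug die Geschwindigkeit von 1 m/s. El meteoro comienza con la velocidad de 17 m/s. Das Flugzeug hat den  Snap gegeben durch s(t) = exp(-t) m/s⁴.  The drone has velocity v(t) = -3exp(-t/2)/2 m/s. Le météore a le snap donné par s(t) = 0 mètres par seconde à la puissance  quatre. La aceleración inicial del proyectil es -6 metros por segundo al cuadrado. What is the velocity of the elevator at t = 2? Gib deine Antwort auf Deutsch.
Wir müssen die Stammfunktion unserer Gleichung für den Snap s(t) = 0 3-mal finden. Das Integral von dem Snap ist der Ruck. Mit j(0) = 0 erhalten wir j(t) = 0. Das Integral von dem Ruck, mit a(0) = -2, ergibt die Beschleunigung: a(t) = -2. Das Integral von der Beschleunigung ist die Geschwindigkeit. Mit v(0) = 1 erhalten wir v(t) = 1 - 2·t. Mit v(t) = 1 - 2·t und Einsetzen von t = 2, finden wir v = -3.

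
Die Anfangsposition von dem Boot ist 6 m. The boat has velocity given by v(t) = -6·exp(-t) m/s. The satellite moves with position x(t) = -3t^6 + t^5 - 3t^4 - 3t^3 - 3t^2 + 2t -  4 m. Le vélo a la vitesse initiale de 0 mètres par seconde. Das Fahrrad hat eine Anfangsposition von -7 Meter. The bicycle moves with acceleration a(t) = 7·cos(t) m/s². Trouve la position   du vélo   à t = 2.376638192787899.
Nous devons trouver la primitive de notre équation de l'accélération a(t) = 7·cos(t) 2 fois. En intégrant l'accélération et en utilisant la condition initiale v(0) = 0, nous obtenons v(t) = 7·sin(t). L'intégrale de la vitesse, avec x(0) = -7, donne la position: x(t) = -7·cos(t). De l'équation de la position x(t) = -7·cos(t), nous substituons t = 2.376638192787899 pour obtenir x = 5.04989725987712.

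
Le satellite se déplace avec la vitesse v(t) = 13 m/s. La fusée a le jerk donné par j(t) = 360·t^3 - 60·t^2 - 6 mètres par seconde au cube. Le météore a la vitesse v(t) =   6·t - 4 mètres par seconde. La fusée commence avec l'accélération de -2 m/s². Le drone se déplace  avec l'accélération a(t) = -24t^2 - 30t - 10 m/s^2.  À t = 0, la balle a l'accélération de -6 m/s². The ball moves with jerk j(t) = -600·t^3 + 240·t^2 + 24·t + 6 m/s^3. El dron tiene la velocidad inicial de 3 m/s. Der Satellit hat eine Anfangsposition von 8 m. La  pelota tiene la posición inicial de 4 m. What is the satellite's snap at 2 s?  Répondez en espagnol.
Partiendo de la velocidad v(t) = 13, tomamos 3 derivadas. Derivando la velocidad, obtenemos la aceleración: a(t) = 0. Tomando d/dt de a(t), encontramos j(t) = 0. Tomando d/dt de j(t), encontramos s(t) = 0. Tenemos el snap s(t) = 0. Sustituyendo t = 2: s(2) = 0.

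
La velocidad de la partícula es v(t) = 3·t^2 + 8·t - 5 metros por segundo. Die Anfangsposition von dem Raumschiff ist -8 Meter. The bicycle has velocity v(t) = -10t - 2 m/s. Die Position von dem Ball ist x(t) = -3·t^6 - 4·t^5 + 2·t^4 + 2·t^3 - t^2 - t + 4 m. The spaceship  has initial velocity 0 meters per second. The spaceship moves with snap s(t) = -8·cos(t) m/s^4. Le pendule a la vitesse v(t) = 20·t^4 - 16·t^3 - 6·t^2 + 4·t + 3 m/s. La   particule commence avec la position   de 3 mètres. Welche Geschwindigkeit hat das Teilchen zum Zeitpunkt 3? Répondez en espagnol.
Tenemos la velocidad v(t) = 3·t^2 + 8·t - 5. Sustituyendo t = 3: v(3) = 46.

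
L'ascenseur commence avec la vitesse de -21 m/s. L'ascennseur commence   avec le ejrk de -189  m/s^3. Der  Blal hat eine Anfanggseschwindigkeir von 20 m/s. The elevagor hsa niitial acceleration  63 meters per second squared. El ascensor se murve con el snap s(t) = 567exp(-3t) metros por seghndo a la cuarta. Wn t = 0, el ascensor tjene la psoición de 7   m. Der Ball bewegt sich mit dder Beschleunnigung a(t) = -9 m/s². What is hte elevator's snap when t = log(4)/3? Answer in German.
Mit s(t) = 567·exp(-3·t) und Einsetzen von t = log(4)/3, finden wir s = 567/4.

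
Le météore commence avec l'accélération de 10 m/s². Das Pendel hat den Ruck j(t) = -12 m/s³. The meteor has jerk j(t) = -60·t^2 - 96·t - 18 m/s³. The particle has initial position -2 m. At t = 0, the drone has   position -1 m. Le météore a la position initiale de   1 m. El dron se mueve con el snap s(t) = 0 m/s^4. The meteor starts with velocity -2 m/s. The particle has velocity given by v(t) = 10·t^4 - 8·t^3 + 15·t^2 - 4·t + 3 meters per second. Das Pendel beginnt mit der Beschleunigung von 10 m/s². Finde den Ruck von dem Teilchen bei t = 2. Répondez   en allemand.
Um dies zu lösen, müssen wir 2 Ableitungen unserer Gleichung für die Geschwindigkeit v(t) = 10·t^4 - 8·t^3 + 15·t^2 - 4·t + 3 nehmen. Durch Ableiten von der Geschwindigkeit erhalten wir die Beschleunigung: a(t) = 40·t^3 - 24·t^2 + 30·t - 4. Die Ableitung von der Beschleunigung ergibt den Ruck: j(t) = 120·t^2 - 48·t + 30. Mit j(t) = 120·t^2 - 48·t + 30 und Einsetzen von t = 2, finden wir j = 414.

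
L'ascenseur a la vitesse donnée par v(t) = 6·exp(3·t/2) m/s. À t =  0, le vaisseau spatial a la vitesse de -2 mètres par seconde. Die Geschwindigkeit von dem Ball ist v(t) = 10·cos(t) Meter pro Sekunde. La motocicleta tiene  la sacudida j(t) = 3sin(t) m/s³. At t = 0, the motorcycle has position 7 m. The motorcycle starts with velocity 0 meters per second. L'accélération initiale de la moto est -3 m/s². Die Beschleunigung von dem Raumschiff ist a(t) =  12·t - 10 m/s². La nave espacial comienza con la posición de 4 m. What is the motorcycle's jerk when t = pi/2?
We have jerk j(t) = 3·sin(t). Substituting t = pi/2: j(pi/2) = 3.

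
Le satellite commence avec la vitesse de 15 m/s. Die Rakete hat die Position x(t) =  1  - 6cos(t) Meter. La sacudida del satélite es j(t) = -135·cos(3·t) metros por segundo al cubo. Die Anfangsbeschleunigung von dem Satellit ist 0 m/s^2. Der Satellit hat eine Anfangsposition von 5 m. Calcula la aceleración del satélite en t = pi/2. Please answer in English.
We need to integrate our jerk equation j(t) = -135·cos(3·t) 1 time. Taking ∫j(t)dt and applying a(0) = 0, we find a(t) = -45·sin(3·t). From the given acceleration equation a(t) = -45·sin(3·t), we substitute t = pi/2 to get a = 45.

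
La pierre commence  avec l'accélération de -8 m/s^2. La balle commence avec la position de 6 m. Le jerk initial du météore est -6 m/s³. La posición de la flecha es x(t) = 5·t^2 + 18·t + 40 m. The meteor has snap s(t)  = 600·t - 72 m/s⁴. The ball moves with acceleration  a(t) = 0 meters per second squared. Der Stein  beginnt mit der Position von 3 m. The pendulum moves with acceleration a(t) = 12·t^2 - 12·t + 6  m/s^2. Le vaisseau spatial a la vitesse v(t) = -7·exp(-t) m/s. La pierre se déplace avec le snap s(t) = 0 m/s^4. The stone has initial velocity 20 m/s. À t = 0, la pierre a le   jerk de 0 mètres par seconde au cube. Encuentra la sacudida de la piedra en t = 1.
Necesitamos integrar nuestra ecuación del snap s(t) = 0 1 vez. Integrando el snap y usando la condición inicial j(0) = 0, obtenemos j(t) = 0. Tenemos la sacudida j(t) = 0. Sustituyendo t = 1: j(1) = 0.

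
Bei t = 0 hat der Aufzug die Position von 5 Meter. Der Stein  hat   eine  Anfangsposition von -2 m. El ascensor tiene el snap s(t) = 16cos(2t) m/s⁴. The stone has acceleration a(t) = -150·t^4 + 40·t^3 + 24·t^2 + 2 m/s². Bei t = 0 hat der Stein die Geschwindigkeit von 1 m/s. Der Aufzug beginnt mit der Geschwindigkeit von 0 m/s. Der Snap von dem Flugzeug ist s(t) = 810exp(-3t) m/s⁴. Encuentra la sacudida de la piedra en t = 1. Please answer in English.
Starting from acceleration a(t) = -150·t^4 + 40·t^3 + 24·t^2 + 2, we take 1 derivative. Taking d/dt of a(t), we find j(t) = -600·t^3 + 120·t^2 + 48·t. From the given jerk equation j(t) = -600·t^3 + 120·t^2 + 48·t, we substitute t = 1 to get j = -432.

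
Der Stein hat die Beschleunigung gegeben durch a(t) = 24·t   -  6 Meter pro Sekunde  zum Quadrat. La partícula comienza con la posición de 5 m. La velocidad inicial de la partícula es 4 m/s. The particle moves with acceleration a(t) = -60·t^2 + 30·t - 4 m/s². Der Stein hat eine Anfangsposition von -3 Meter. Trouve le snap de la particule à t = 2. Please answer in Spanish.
Debemos derivar nuestra ecuación de la aceleración a(t) = -60·t^2 + 30·t - 4 2 veces. La derivada de la aceleración da la sacudida: j(t) = 30 - 120·t. La derivada de la sacudida da el snap: s(t) = -120. Tenemos el snap s(t) = -120. Sustituyendo t = 2: s(2) = -120.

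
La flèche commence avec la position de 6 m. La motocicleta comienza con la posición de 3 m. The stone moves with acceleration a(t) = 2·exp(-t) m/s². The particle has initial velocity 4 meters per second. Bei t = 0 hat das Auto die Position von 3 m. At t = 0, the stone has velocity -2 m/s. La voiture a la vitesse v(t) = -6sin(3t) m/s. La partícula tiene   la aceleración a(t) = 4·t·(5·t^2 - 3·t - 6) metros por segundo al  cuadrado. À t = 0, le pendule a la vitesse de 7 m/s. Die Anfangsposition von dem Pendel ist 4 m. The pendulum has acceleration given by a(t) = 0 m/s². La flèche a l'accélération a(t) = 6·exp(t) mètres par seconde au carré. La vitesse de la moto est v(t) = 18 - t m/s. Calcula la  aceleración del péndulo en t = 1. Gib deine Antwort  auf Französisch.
De l'équation de l'accélération a(t) = 0, nous substituons t = 1 pour obtenir a = 0.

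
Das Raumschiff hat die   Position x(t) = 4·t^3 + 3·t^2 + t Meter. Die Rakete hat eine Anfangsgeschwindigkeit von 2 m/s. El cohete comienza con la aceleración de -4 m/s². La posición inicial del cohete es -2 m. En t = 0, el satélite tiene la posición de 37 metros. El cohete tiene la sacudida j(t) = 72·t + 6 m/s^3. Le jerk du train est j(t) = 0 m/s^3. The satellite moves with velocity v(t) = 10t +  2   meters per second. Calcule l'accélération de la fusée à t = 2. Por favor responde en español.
Debemos encontrar la antiderivada de nuestra ecuación de la sacudida j(t) = 72·t + 6 1 vez. La integral de la sacudida, con a(0) = -4, da la aceleración: a(t) = 36·t^2 + 6·t - 4. De la ecuación de la aceleración a(t) = 36·t^2 + 6·t - 4, sustituimos t = 2 para obtener a = 152.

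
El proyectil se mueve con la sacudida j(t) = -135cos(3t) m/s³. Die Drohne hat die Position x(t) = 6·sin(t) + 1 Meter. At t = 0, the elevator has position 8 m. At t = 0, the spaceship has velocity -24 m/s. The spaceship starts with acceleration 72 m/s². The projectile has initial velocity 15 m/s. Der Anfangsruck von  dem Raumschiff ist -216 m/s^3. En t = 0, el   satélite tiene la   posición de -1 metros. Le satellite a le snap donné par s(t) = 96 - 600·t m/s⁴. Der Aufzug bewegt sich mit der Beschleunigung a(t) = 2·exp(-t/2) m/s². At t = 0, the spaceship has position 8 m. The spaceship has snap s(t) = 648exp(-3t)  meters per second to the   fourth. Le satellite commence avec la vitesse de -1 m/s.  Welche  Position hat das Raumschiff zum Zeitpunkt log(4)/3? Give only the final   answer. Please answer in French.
La position à t = log(4)/3 est x = 2.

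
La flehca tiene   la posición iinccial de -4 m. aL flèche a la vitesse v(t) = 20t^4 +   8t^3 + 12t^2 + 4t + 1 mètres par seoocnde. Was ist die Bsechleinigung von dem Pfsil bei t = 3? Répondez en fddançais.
Pour résoudre ceci, nous devons prendre 1 dérivée de notre équation de la vitesse v(t) = 20·t^4 + 8·t^3 + 12·t^2 + 4·t + 1. En prenant d/dt de v(t), nous trouvons a(t) = 80·t^3 + 24·t^2 + 24·t + 4. Nous avons l'accélération a(t) = 80·t^3 + 24·t^2 + 24·t + 4. En substituant t = 3: a(3) = 2452.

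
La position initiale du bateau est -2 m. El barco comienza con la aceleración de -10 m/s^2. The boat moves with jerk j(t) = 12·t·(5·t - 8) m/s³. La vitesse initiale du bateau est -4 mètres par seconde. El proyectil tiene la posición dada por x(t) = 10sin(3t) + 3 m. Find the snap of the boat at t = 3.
To solve this, we need to take 1 derivative of our jerk equation j(t) = 12·t·(5·t - 8). The derivative of jerk gives snap: s(t) = 120·t - 96. From the given snap equation s(t) = 120·t - 96, we substitute t = 3 to get s = 264.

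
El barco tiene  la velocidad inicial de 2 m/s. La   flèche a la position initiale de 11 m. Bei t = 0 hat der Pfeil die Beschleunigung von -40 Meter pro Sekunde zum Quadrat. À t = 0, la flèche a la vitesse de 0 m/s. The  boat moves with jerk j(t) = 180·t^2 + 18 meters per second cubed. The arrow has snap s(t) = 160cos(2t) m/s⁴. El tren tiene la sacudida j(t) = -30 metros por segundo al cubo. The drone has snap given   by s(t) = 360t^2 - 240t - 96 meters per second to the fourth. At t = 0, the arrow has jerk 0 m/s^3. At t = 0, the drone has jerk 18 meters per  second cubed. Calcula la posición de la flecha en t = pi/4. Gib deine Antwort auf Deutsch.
Wir müssen unsere Gleichung für den Snap s(t) = 160·cos(2·t) 4-mal integrieren. Die Stammfunktion von dem Snap ist der Ruck. Mit j(0) = 0 erhalten wir j(t) = 80·sin(2·t). Das Integral von dem Ruck, mit a(0) = -40, ergibt die Beschleunigung: a(t) = -40·cos(2·t). Das Integral von der Beschleunigung, mit v(0) = 0, ergibt die Geschwindigkeit: v(t) = -20·sin(2·t). Das Integral von der Geschwindigkeit ist die Position. Mit x(0) = 11 erhalten wir x(t) = 10·cos(2·t) + 1. Wir haben die Position x(t) = 10·cos(2·t) + 1. Durch Einsetzen von t = pi/4: x(pi/4) = 1.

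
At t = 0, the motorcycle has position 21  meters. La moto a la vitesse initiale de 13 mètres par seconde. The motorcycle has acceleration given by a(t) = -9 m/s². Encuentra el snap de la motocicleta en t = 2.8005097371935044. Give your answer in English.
Starting from acceleration a(t) = -9, we take 2 derivatives. Taking d/dt of a(t), we find j(t) = 0. Taking d/dt of j(t), we find s(t) = 0. From the given snap equation s(t) = 0, we substitute t = 2.8005097371935044 to get s = 0.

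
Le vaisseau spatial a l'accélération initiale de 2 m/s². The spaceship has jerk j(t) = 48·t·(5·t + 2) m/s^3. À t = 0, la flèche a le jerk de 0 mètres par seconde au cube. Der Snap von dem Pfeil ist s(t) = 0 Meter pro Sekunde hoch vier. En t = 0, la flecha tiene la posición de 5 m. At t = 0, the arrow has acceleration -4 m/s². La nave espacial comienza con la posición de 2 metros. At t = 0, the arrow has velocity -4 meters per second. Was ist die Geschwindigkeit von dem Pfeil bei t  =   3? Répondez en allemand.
Wir müssen unsere Gleichung für den Snap s(t) = 0 3-mal integrieren. Durch Integration von dem Snap und Verwendung der Anfangsbedingung j(0) = 0, erhalten wir j(t) = 0. Das Integral von dem Ruck, mit a(0) = -4, ergibt die Beschleunigung: a(t) = -4. Die Stammfunktion von der Beschleunigung ist die Geschwindigkeit. Mit v(0) = -4 erhalten wir v(t) = -4·t - 4. Aus der Gleichung für die Geschwindigkeit v(t) = -4·t - 4, setzen wir t = 3 ein und erhalten v = -16.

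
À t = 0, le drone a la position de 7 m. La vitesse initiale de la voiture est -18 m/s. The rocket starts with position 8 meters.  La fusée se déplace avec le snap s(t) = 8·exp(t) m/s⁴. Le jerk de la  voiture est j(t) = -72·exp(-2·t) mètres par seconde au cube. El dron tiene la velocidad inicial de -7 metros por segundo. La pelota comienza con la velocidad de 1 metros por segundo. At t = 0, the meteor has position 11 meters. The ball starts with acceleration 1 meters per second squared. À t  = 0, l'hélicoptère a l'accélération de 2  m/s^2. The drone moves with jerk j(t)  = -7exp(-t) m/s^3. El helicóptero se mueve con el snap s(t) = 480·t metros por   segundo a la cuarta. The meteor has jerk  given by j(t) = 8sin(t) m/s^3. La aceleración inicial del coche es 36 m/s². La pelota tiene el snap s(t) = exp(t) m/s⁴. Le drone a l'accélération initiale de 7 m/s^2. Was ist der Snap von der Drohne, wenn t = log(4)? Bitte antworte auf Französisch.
Nous devons dériver notre équation du jerk j(t) = -7·exp(-t) 1 fois. La dérivée du jerk donne le snap: s(t) = 7·exp(-t). Nous avons le snap s(t) = 7·exp(-t). En substituant t = log(4): s(log(4)) = 7/4.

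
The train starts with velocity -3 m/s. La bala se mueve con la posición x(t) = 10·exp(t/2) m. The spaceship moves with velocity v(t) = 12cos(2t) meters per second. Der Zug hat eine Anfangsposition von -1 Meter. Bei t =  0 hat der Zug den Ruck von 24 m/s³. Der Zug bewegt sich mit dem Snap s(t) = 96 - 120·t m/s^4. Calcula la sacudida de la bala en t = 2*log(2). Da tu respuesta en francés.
Pour résoudre ceci, nous devons prendre 3 dérivées de notre équation de la position x(t) = 10·exp(t/2). En prenant d/dt de x(t), nous trouvons v(t) = 5·exp(t/2). En dérivant la vitesse, nous obtenons l'accélération: a(t) = 5·exp(t/2)/2. En dérivant l'accélération, nous obtenons le jerk: j(t) = 5·exp(t/2)/4. De l'équation du jerk j(t) = 5·exp(t/2)/4, nous substituons t = 2*log(2) pour obtenir j = 5/2.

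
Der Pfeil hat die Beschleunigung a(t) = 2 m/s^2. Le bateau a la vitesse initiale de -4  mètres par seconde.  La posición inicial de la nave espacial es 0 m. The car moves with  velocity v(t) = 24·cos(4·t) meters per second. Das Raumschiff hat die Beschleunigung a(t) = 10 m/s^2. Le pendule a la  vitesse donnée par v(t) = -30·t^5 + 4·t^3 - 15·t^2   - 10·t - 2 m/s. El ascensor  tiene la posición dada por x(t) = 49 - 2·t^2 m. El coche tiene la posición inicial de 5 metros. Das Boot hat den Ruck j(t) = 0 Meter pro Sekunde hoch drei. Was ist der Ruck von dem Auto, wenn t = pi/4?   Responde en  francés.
Pour résoudre ceci, nous devons prendre 2 dérivées de notre équation de la vitesse v(t) = 24·cos(4·t). La dérivée de la vitesse donne l'accélération: a(t) = -96·sin(4·t). En prenant d/dt de a(t), nous trouvons j(t) = -384·cos(4·t). En utilisant j(t) = -384·cos(4·t) et en substituant t = pi/4, nous trouvons j = 384.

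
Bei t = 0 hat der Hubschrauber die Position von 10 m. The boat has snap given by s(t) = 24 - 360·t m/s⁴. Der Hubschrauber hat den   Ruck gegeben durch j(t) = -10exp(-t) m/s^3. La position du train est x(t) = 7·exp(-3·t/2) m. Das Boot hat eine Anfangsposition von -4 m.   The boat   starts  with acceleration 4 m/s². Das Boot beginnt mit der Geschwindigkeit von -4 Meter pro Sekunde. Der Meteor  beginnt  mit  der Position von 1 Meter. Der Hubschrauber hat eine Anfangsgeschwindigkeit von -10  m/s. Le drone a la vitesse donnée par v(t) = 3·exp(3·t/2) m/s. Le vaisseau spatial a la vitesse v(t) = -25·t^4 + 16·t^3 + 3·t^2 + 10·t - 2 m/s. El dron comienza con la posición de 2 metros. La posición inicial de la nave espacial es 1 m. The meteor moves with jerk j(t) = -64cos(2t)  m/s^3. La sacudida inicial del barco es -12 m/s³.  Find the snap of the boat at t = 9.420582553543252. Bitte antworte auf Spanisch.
Usando s(t) = 24 - 360·t y sustituyendo t = 9.420582553543252, encontramos s = -3367.40971927557.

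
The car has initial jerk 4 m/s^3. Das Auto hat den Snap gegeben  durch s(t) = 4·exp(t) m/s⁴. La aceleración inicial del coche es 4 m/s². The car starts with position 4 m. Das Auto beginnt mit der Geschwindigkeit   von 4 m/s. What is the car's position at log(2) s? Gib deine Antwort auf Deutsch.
Wir müssen unsere Gleichung für den Snap s(t) = 4·exp(t) 4-mal integrieren. Durch Integration von dem Snap und Verwendung der Anfangsbedingung j(0) = 4, erhalten wir j(t) = 4·exp(t). Mit ∫j(t)dt und Anwendung von a(0) = 4, finden wir a(t) = 4·exp(t). Durch Integration von der Beschleunigung und Verwendung der Anfangsbedingung v(0) = 4, erhalten wir v(t) = 4·exp(t). Die Stammfunktion von der Geschwindigkeit, mit x(0) = 4, ergibt die Position: x(t) = 4·exp(t). Aus der Gleichung für die Position x(t) = 4·exp(t), setzen wir t = log(2) ein und erhalten x = 8.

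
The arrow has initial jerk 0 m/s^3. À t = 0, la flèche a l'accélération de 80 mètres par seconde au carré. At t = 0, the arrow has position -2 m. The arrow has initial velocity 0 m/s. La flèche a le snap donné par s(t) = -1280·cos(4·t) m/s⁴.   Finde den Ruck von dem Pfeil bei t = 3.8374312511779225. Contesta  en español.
Necesitamos integrar nuestra ecuación del snap s(t) = -1280·cos(4·t) 1 vez. La antiderivada del snap, con j(0) = 0, da la sacudida: j(t) = -320·sin(4·t). De la ecuación de la sacudida j(t) = -320·sin(4·t), sustituimos t = 3.8374312511779225 para obtener j = -112.199962754587.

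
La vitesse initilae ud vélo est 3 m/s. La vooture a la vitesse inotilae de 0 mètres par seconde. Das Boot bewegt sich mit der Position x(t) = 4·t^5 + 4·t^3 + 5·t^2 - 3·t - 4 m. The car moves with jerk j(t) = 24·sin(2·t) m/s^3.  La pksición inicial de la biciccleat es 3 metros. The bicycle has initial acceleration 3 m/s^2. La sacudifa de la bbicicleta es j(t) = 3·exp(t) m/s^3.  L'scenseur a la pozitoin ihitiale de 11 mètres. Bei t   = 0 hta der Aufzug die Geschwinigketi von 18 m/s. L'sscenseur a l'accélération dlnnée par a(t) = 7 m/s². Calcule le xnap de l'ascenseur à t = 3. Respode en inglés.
Starting from acceleration a(t) = 7, we take 2 derivatives. The derivative of acceleration gives jerk: j(t) = 0. The derivative of jerk gives snap: s(t) = 0. From the given snap equation s(t) = 0, we substitute t = 3 to get s = 0.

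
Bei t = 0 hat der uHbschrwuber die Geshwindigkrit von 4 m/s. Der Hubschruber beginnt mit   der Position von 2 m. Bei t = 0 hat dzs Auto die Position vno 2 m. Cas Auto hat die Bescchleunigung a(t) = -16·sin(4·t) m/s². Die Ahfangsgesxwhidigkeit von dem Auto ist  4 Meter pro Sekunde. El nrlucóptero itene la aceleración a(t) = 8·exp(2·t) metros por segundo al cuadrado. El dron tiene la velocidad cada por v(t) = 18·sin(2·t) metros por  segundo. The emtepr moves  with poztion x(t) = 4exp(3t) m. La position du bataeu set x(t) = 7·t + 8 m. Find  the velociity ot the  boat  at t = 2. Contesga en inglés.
We must differentiate our position equation x(t) = 7·t + 8 1 time. Differentiating position, we get velocity: v(t) = 7. We have velocity v(t) = 7. Substituting t = 2: v(2) = 7.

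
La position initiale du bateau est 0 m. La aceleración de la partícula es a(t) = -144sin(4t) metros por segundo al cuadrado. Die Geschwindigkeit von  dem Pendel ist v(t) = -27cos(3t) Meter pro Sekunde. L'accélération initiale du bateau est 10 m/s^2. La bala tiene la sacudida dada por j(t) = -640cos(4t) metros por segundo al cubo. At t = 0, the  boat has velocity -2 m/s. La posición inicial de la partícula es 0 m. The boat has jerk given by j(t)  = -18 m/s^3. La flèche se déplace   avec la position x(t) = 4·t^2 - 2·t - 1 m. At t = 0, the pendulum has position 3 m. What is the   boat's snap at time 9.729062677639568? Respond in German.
Um dies zu lösen, müssen wir 1 Ableitung unserer Gleichung für den Ruck j(t) = -18 nehmen. Durch Ableiten von dem Ruck erhalten wir den Snap: s(t) = 0. Wir haben den Snap s(t) = 0. Durch Einsetzen von t = 9.729062677639568: s(9.729062677639568) = 0.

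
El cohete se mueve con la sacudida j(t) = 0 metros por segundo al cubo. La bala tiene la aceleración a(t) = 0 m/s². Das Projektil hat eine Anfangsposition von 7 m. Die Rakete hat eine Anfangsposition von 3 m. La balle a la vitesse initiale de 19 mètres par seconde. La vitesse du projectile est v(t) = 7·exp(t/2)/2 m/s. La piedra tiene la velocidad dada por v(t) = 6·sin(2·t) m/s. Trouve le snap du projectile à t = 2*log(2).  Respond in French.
Nous devons dériver notre équation de la vitesse v(t) = 7·exp(t/2)/2 3 fois. En prenant d/dt de v(t), nous trouvons a(t) = 7·exp(t/2)/4. En prenant d/dt de a(t), nous trouvons j(t) = 7·exp(t/2)/8. La dérivée du jerk donne le snap: s(t) = 7·exp(t/2)/16. De l'équation du snap s(t) = 7·exp(t/2)/16, nous substituons t = 2*log(2) pour obtenir s = 7/8.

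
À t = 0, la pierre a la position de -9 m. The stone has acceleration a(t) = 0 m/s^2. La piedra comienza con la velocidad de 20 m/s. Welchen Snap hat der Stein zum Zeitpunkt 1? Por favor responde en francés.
Nous devons dériver notre équation de l'accélération a(t) = 0 2 fois. En dérivant l'accélération, nous obtenons le jerk: j(t) = 0. En prenant d/dt de j(t), nous trouvons s(t) = 0. De l'équation du snap s(t) = 0, nous substituons t = 1 pour obtenir s = 0.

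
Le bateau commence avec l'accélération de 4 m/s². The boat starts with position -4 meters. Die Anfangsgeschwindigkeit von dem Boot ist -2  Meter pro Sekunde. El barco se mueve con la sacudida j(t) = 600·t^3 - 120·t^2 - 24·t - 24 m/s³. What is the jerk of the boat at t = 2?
From the given jerk equation j(t) = 600·t^3 - 120·t^2 - 24·t - 24, we substitute t = 2 to get j = 4248.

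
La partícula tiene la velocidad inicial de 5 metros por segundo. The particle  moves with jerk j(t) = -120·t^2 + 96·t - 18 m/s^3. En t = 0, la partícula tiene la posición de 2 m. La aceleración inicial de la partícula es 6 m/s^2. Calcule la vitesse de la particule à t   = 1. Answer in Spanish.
Debemos encontrar la antiderivada de nuestra ecuación de la sacudida j(t) = -120·t^2 + 96·t - 18 2 veces. La integral de la sacudida es la aceleración. Usando a(0) = 6, obtenemos a(t) = -40·t^3 + 48·t^2 - 18·t + 6. La antiderivada de la aceleración, con v(0) = 5, da la velocidad: v(t) = -10·t^4 + 16·t^3 - 9·t^2 + 6·t + 5. De la ecuación de la velocidad v(t) = -10·t^4 + 16·t^3 - 9·t^2 + 6·t + 5, sustituimos t = 1 para obtener v = 8.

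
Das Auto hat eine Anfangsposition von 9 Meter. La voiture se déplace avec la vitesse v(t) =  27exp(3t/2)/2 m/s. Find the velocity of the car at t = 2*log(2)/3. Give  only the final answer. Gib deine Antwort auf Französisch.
La vitesse à t = 2*log(2)/3 est v = 27.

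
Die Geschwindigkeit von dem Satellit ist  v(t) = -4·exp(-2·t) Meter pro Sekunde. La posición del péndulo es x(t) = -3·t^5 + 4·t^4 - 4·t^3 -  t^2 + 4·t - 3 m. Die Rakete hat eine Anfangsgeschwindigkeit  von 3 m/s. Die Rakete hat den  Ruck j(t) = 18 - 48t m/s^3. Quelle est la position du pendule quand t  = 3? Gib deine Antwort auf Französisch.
Nous avons la position x(t) = -3·t^5 + 4·t^4 - 4·t^3 - t^2 + 4·t - 3. En substituant t = 3: x(3) = -513.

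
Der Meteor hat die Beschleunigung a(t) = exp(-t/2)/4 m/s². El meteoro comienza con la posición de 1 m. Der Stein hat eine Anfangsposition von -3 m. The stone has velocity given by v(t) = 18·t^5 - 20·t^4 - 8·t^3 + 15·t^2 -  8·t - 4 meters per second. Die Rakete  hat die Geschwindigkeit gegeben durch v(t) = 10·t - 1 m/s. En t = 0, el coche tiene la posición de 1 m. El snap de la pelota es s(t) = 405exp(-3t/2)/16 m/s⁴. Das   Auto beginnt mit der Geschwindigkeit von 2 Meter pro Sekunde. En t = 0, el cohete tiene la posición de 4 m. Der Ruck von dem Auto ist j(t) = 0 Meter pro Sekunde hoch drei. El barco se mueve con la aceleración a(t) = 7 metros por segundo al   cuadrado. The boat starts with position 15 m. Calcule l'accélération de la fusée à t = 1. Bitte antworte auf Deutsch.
Ausgehend von der Geschwindigkeit v(t) = 10·t - 1, nehmen wir 1 Ableitung. Mit d/dt von v(t) finden wir a(t) = 10. Mit a(t) = 10 und Einsetzen von t = 1, finden wir a = 10.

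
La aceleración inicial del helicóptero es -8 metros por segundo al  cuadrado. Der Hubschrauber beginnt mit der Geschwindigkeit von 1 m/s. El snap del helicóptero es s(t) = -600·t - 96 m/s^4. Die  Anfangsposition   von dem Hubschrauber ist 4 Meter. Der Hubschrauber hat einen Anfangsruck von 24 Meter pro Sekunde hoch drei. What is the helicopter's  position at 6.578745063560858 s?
We need to integrate our snap equation s(t) = -600·t - 96 4 times. Integrating snap and using the initial condition j(0) = 24, we get j(t) = -300·t^2 - 96·t + 24. The antiderivative of jerk is acceleration. Using a(0) = -8, we get a(t) = -100·t^3 - 48·t^2 + 24·t - 8. The integral of acceleration is velocity. Using v(0) = 1, we get v(t) = -25·t^4 - 16·t^3 + 12·t^2 - 8·t + 1. Integrating velocity and using the initial condition x(0) = 4, we get x(t) = -5·t^5 - 4·t^4 + 4·t^3 - 4·t^2 + t + 4. From the given position equation x(t) = -5·t^5 - 4·t^4 + 4·t^3 - 4·t^2 + t + 4, we substitute t = 6.578745063560858 to get x = -68131.0608175160.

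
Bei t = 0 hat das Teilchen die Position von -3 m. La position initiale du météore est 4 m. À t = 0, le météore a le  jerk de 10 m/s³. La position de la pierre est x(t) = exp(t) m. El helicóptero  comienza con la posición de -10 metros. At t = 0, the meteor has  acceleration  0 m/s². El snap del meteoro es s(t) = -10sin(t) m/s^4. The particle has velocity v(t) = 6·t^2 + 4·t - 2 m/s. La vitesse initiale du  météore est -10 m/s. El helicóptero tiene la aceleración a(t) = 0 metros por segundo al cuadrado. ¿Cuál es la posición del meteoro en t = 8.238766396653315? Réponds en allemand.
Ausgehend von dem Snap s(t) = -10·sin(t), nehmen wir 4 Integrale. Durch Integration von dem Snap und Verwendung der Anfangsbedingung j(0) = 10, erhalten wir j(t) = 10·cos(t). Mit ∫j(t)dt und Anwendung von a(0) = 0, finden wir a(t) = 10·sin(t). Die Stammfunktion von der Beschleunigung ist die Geschwindigkeit. Mit v(0) = -10 erhalten wir v(t) = -10·cos(t). Durch Integration von der Geschwindigkeit und Verwendung der Anfangsbedingung x(0) = 4, erhalten wir x(t) = 4 - 10·sin(t). Aus der Gleichung für die Position x(t) = 4 - 10·sin(t), setzen wir t = 8.238766396653315 ein und erhalten x = -5.26879245547151.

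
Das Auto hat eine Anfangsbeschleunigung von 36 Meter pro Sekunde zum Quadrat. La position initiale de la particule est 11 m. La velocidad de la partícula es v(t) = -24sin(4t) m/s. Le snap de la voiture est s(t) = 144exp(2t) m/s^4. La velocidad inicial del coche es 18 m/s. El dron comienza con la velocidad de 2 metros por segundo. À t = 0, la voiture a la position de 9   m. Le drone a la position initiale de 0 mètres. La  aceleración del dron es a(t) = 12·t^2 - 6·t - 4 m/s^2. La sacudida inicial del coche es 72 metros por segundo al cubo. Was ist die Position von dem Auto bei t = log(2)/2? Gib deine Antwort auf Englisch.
Starting from snap s(t) = 144·exp(2·t), we take 4 antiderivatives. The integral of snap, with j(0) = 72, gives jerk: j(t) = 72·exp(2·t). The antiderivative of jerk, with a(0) = 36, gives acceleration: a(t) = 36·exp(2·t). Integrating acceleration and using the initial condition v(0) = 18, we get v(t) = 18·exp(2·t). The integral of velocity is position. Using x(0) = 9, we get x(t) = 9·exp(2·t). Using x(t) = 9·exp(2·t) and substituting t = log(2)/2, we find x = 18.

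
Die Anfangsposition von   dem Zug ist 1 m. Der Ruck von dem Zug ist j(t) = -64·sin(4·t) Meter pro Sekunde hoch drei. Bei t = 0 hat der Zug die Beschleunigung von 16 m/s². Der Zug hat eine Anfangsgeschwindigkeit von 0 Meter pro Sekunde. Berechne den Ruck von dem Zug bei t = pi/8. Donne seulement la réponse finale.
Bei t = pi/8, j = -64.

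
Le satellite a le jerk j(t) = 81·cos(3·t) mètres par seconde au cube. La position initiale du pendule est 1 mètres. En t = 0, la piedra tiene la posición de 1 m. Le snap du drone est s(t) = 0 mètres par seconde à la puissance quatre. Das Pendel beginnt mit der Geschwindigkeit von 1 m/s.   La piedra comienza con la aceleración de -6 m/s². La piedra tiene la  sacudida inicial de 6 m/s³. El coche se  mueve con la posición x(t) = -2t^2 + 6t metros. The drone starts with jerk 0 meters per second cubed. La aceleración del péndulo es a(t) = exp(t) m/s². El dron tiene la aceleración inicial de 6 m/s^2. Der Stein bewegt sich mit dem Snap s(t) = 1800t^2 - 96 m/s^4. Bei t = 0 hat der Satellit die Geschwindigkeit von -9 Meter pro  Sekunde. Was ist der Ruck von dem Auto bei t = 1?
Ausgehend von der Position x(t) = -2·t^2 + 6·t, nehmen wir 3 Ableitungen. Durch Ableiten von der Position erhalten wir die Geschwindigkeit: v(t) = 6 - 4·t. Die Ableitung von der Geschwindigkeit ergibt die Beschleunigung: a(t) = -4. Durch Ableiten von der Beschleunigung erhalten wir den Ruck: j(t) = 0. Wir haben den Ruck j(t) = 0. Durch Einsetzen von t = 1: j(1) = 0.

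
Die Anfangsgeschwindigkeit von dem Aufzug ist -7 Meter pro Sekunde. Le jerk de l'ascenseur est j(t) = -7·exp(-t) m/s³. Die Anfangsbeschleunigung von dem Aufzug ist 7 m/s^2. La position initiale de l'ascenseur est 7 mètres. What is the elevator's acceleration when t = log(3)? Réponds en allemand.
Um dies zu lösen, müssen wir 1 Integral unserer Gleichung für den Ruck j(t) = -7·exp(-t) finden. Das Integral von dem Ruck, mit a(0) = 7, ergibt die Beschleunigung: a(t) = 7·exp(-t). Mit a(t) = 7·exp(-t) und Einsetzen von t = log(3), finden wir a = 7/3.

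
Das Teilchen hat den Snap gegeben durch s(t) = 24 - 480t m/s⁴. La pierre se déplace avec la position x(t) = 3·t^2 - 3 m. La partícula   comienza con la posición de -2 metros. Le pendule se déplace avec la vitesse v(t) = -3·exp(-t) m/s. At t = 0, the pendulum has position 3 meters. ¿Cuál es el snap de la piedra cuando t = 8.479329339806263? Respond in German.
Ausgehend von der Position x(t) = 3·t^2 - 3, nehmen wir 4 Ableitungen. Durch Ableiten von der Position erhalten wir die Geschwindigkeit: v(t) = 6·t. Mit d/dt von v(t) finden wir a(t) = 6. Durch Ableiten von der Beschleunigung erhalten wir den Ruck: j(t) = 0. Mit d/dt von j(t) finden wir s(t) = 0. Wir haben den Snap s(t) = 0. Durch Einsetzen von t = 8.479329339806263: s(8.479329339806263) = 0.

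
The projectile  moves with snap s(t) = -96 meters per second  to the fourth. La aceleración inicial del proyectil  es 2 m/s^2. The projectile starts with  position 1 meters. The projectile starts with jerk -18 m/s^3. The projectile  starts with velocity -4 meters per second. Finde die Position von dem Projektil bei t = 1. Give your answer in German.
Wir müssen unsere Gleichung für den Snap s(t) = -96 4-mal integrieren. Mit ∫s(t)dt und Anwendung von j(0) = -18, finden wir j(t) = -96·t - 18. Mit ∫j(t)dt und Anwendung von a(0) = 2, finden wir a(t) = -48·t^2 - 18·t + 2. Das Integral von der Beschleunigung ist die Geschwindigkeit. Mit v(0) = -4 erhalten wir v(t) = -16·t^3 - 9·t^2 + 2·t - 4. Durch Integration von der Geschwindigkeit und Verwendung der Anfangsbedingung x(0) = 1, erhalten wir x(t) = -4·t^4 - 3·t^3 + t^2 - 4·t + 1. Mit x(t) = -4·t^4 - 3·t^3 + t^2 - 4·t + 1 und Einsetzen von t = 1, finden wir x = -9.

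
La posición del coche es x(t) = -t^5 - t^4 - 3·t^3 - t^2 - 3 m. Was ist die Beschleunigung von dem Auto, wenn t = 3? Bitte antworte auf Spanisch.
Partiendo de la posición x(t) = -t^5 - t^4 - 3·t^3 - t^2 - 3, tomamos 2 derivadas. Tomando d/dt de x(t), encontramos v(t) = -5·t^4 - 4·t^3 - 9·t^2 - 2·t. Tomando d/dt de v(t), encontramos a(t) = -20·t^3 - 12·t^2 - 18·t - 2. De la ecuación de la aceleración a(t) = -20·t^3 - 12·t^2 - 18·t - 2, sustituimos t = 3 para obtener a = -704.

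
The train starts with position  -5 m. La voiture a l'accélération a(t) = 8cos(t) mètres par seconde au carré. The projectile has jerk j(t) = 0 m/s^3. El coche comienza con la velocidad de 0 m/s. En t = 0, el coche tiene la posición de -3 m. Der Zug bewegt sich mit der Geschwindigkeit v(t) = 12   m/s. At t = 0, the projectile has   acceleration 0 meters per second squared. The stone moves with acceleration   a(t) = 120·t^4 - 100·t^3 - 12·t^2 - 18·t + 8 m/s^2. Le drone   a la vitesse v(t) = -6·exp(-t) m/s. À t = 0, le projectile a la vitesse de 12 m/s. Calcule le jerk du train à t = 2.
En partant de la vitesse v(t) = 12, nous prenons 2 dérivées. En dérivant la vitesse, nous obtenons l'accélération: a(t) = 0. La dérivée de l'accélération donne le jerk: j(t) = 0. En utilisant j(t) = 0 et en substituant t = 2, nous trouvons j = 0.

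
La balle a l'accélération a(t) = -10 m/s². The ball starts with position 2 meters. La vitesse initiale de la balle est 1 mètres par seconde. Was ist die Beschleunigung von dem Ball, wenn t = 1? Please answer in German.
Wir haben die Beschleunigung a(t) = -10. Durch Einsetzen von t = 1: a(1) = -10.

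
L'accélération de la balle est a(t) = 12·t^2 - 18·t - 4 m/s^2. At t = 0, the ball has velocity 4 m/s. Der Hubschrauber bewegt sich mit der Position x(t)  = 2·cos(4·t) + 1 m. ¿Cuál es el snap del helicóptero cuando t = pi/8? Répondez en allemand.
Wir müssen unsere Gleichung für die Position x(t) = 2·cos(4·t) + 1 4-mal ableiten. Die Ableitung von der Position ergibt die Geschwindigkeit: v(t) = -8·sin(4·t). Mit d/dt von v(t) finden wir a(t) = -32·cos(4·t). Mit d/dt von a(t) finden wir j(t) = 128·sin(4·t). Durch Ableiten von dem Ruck erhalten wir den Snap: s(t) = 512·cos(4·t). Wir haben den Snap s(t) = 512·cos(4·t). Durch Einsetzen von t = pi/8: s(pi/8) = 0.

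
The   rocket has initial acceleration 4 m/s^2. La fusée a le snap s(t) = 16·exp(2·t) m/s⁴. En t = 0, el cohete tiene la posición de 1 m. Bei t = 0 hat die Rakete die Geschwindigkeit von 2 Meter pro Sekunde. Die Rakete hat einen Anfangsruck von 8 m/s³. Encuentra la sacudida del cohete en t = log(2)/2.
Para resolver esto, necesitamos tomar 1 antiderivada de nuestra ecuación del snap s(t) = 16·exp(2·t). La antiderivada del snap es la sacudida. Usando j(0) = 8, obtenemos j(t) = 8·exp(2·t). Usando j(t) = 8·exp(2·t) y sustituyendo t = log(2)/2, encontramos j = 16.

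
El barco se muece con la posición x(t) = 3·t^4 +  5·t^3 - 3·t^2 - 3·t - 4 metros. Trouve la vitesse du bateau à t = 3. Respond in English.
We must differentiate our position equation x(t) = 3·t^4 + 5·t^3 - 3·t^2 - 3·t - 4 1 time. The derivative of position gives velocity: v(t) = 12·t^3 + 15·t^2 - 6·t - 3. Using v(t) = 12·t^3 + 15·t^2 - 6·t - 3 and substituting t = 3, we find v = 438.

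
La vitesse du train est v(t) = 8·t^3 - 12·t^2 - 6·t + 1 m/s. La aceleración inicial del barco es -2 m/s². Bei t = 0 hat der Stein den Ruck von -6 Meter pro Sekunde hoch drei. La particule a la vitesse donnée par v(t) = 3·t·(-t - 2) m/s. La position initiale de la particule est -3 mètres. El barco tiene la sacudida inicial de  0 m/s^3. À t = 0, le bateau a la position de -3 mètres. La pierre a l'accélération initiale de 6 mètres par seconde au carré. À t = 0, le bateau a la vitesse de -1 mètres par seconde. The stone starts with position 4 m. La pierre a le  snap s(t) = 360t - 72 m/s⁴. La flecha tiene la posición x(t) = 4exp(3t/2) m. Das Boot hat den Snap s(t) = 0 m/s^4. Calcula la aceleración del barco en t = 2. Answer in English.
Starting from snap s(t) = 0, we take 2 antiderivatives. The antiderivative of snap, with j(0) = 0, gives jerk: j(t) = 0. The antiderivative of jerk, with a(0) = -2, gives acceleration: a(t) = -2. Using a(t) = -2 and substituting t = 2, we find a = -2.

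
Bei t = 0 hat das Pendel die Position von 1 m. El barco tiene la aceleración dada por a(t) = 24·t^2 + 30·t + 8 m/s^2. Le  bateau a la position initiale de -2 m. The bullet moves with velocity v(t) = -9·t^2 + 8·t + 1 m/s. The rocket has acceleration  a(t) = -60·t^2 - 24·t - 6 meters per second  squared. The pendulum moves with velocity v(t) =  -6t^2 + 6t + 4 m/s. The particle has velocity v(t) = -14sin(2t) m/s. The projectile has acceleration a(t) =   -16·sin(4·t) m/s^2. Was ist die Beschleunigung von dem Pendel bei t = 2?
Um dies zu lösen, müssen wir 1 Ableitung unserer Gleichung für die Geschwindigkeit v(t) = -6·t^2 + 6·t + 4 nehmen. Die Ableitung von der Geschwindigkeit ergibt die Beschleunigung: a(t) = 6 - 12·t. Aus der Gleichung für die Beschleunigung a(t) = 6 - 12·t, setzen wir t = 2 ein und erhalten a = -18.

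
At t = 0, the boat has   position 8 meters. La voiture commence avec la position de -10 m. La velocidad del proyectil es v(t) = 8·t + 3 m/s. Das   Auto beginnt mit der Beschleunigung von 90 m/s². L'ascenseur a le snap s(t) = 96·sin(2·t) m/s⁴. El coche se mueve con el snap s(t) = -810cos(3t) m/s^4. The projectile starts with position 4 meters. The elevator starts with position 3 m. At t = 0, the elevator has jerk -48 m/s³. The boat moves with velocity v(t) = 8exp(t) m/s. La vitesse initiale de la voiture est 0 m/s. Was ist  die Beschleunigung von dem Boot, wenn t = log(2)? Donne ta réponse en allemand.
Ausgehend von der Geschwindigkeit v(t) = 8·exp(t), nehmen wir 1 Ableitung. Mit d/dt von v(t) finden wir a(t) = 8·exp(t). Wir haben die Beschleunigung a(t) = 8·exp(t). Durch Einsetzen von t = log(2): a(log(2)) = 16.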